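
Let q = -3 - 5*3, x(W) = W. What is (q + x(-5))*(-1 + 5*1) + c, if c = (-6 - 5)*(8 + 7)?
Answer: -257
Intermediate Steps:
q = -18 (q = -3 - 15 = -18)
c = -165 (c = -11*15 = -165)
(q + x(-5))*(-1 + 5*1) + c = (-18 - 5)*(-1 + 5*1) - 165 = -23*(-1 + 5) - 165 = -23*4 - 165 = -92 - 165 = -257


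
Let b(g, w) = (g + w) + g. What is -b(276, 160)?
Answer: -712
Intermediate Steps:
b(g, w) = w + 2*g
-b(276, 160) = -(160 + 2*276) = -(160 + 552) = -1*712 = -712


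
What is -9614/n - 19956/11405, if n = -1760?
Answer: 677501/182480 ≈ 3.7127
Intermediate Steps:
-9614/n - 19956/11405 = -9614/(-1760) - 19956/11405 = -9614*(-1/1760) - 19956*1/11405 = 437/80 - 19956/11405 = 677501/182480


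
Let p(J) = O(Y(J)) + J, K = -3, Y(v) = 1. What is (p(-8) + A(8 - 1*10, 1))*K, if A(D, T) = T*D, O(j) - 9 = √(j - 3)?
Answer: 3 - 3*I*√2 ≈ 3.0 - 4.2426*I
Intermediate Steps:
O(j) = 9 + √(-3 + j) (O(j) = 9 + √(j - 3) = 9 + √(-3 + j))
p(J) = 9 + J + I*√2 (p(J) = (9 + √(-3 + 1)) + J = (9 + √(-2)) + J = (9 + I*√2) + J = 9 + J + I*√2)
A(D, T) = D*T
(p(-8) + A(8 - 1*10, 1))*K = ((9 - 8 + I*√2) + (8 - 1*10)*1)*(-3) = ((1 + I*√2) + (8 - 10)*1)*(-3) = ((1 + I*√2) - 2*1)*(-3) = ((1 + I*√2) - 2)*(-3) = (-1 + I*√2)*(-3) = 3 - 3*I*√2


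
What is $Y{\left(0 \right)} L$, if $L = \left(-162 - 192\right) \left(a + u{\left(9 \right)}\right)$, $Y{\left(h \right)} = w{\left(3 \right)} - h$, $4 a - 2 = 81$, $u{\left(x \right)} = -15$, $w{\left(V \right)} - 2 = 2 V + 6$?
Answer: $-28497$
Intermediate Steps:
$w{\left(V \right)} = 8 + 2 V$ ($w{\left(V \right)} = 2 + \left(2 V + 6\right) = 2 + \left(6 + 2 V\right) = 8 + 2 V$)
$a = \frac{83}{4}$ ($a = \frac{1}{2} + \frac{1}{4} \cdot 81 = \frac{1}{2} + \frac{81}{4} = \frac{83}{4} \approx 20.75$)
$Y{\left(h \right)} = 14 - h$ ($Y{\left(h \right)} = \left(8 + 2 \cdot 3\right) - h = \left(8 + 6\right) - h = 14 - h$)
$L = - \frac{4071}{2}$ ($L = \left(-162 - 192\right) \left(\frac{83}{4} - 15\right) = \left(-354\right) \frac{23}{4} = - \frac{4071}{2} \approx -2035.5$)
$Y{\left(0 \right)} L = \left(14 - 0\right) \left(- \frac{4071}{2}\right) = \left(14 + 0\right) \left(- \frac{4071}{2}\right) = 14 \left(- \frac{4071}{2}\right) = -28497$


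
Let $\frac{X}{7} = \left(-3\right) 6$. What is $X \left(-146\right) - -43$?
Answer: $18439$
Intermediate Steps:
$X = -126$ ($X = 7 \left(\left(-3\right) 6\right) = 7 \left(-18\right) = -126$)
$X \left(-146\right) - -43 = \left(-126\right) \left(-146\right) - -43 = 18396 + 43 = 18439$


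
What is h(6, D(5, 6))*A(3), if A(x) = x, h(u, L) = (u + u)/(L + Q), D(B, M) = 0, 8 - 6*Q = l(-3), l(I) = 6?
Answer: 108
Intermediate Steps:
Q = ⅓ (Q = 4/3 - ⅙*6 = 4/3 - 1 = ⅓ ≈ 0.33333)
h(u, L) = 2*u/(⅓ + L) (h(u, L) = (u + u)/(L + ⅓) = (2*u)/(⅓ + L) = 2*u/(⅓ + L))
h(6, D(5, 6))*A(3) = (6*6/(1 + 3*0))*3 = (6*6/(1 + 0))*3 = (6*6/1)*3 = (6*6*1)*3 = 36*3 = 108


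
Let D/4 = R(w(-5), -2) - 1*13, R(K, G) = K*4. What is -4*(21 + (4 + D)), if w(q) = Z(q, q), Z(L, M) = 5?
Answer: -212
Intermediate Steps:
w(q) = 5
R(K, G) = 4*K
D = 28 (D = 4*(4*5 - 1*13) = 4*(20 - 13) = 4*7 = 28)
-4*(21 + (4 + D)) = -4*(21 + (4 + 28)) = -4*(21 + 32) = -4*53 = -212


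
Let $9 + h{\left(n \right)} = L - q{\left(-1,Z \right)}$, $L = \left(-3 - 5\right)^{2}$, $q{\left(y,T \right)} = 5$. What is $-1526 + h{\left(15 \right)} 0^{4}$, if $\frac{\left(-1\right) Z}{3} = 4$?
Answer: $-1526$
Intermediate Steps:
$Z = -12$ ($Z = \left(-3\right) 4 = -12$)
$L = 64$ ($L = \left(-8\right)^{2} = 64$)
$h{\left(n \right)} = 50$ ($h{\left(n \right)} = -9 + \left(64 - 5\right) = -9 + 59 = 50$)
$-1526 + h{\left(15 \right)} 0^{4} = -1526 + 50 \cdot 0^{4} = -1526 + 50 \cdot 0 = -1526 + 0 = -1526$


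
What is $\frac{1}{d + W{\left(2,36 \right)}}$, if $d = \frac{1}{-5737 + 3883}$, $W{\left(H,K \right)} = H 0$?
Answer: $-1854$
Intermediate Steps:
$W{\left(H,K \right)} = 0$
$d = - \frac{1}{1854}$ ($d = \frac{1}{-1854} = - \frac{1}{1854} \approx -0.00053937$)
$\frac{1}{d + W{\left(2,36 \right)}} = \frac{1}{- \frac{1}{1854} + 0} = \frac{1}{- \frac{1}{1854}} = -1854$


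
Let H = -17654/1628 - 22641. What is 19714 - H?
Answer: 34485797/814 ≈ 42366.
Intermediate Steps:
H = -18438601/814 (H = -17654*1/1628 - 22641 = -8827/814 - 22641 = -18438601/814 ≈ -22652.)
19714 - H = 19714 - 1*(-18438601/814) = 19714 + 18438601/814 = 34485797/814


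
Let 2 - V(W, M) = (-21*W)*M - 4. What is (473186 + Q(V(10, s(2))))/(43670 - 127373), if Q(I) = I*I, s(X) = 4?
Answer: -1188902/83703 ≈ -14.204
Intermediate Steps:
V(W, M) = 6 + 21*M*W (V(W, M) = 2 - ((-21*W)*M - 4) = 2 - (-21*M*W - 4) = 2 - (-4 - 21*M*W) = 2 + (4 + 21*M*W) = 6 + 21*M*W)
Q(I) = I²
(473186 + Q(V(10, s(2))))/(43670 - 127373) = (473186 + (6 + 21*4*10)²)/(43670 - 127373) = (473186 + (6 + 840)²)/(-83703) = (473186 + 846²)*(-1/83703) = (473186 + 715716)*(-1/83703) = 1188902*(-1/83703) = -1188902/83703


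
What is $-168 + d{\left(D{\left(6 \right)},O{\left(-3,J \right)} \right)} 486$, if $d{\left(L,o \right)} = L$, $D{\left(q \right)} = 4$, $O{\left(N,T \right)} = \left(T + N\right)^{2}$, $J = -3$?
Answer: $1776$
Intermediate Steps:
$O{\left(N,T \right)} = \left(N + T\right)^{2}$
$-168 + d{\left(D{\left(6 \right)},O{\left(-3,J \right)} \right)} 486 = -168 + 4 \cdot 486 = -168 + 1944 = 1776$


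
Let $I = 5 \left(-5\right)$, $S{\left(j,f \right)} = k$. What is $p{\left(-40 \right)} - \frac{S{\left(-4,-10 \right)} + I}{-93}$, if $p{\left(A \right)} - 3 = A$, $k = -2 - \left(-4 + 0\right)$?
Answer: $- \frac{3464}{93} \approx -37.247$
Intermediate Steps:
$k = 2$ ($k = -2 - -4 = -2 + 4 = 2$)
$S{\left(j,f \right)} = 2$
$p{\left(A \right)} = 3 + A$
$I = -25$
$p{\left(-40 \right)} - \frac{S{\left(-4,-10 \right)} + I}{-93} = \left(3 - 40\right) - \frac{2 - 25}{-93} = -37 - \left(-23\right) \left(- \frac{1}{93}\right) = -37 - \frac{23}{93} = - \frac{3464}{93}$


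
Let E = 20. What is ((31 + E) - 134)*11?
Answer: -913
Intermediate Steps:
((31 + E) - 134)*11 = ((31 + 20) - 134)*11 = (51 - 134)*11 = -83*11 = -913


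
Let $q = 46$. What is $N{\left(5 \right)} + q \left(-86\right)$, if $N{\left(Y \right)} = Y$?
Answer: $-3951$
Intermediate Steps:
$N{\left(5 \right)} + q \left(-86\right) = 5 + 46 \left(-86\right) = 5 - 3956 = -3951$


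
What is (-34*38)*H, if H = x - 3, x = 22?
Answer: -24548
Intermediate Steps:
H = 19 (H = 22 - 3 = 19)
(-34*38)*H = -34*38*19 = -1292*19 = -24548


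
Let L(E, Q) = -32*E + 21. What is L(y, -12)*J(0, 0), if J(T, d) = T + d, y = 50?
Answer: 0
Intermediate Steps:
L(E, Q) = 21 - 32*E
L(y, -12)*J(0, 0) = (21 - 32*50)*(0 + 0) = (21 - 1600)*0 = -1579*0 = 0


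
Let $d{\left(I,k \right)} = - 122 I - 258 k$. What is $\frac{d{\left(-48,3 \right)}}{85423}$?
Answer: $\frac{5082}{85423} \approx 0.059492$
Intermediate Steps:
$d{\left(I,k \right)} = - 258 k - 122 I$
$\frac{d{\left(-48,3 \right)}}{85423} = \frac{\left(-258\right) 3 - -5856}{85423} = \left(-774 + 5856\right) \frac{1}{85423} = 5082 \cdot \frac{1}{85423} = \frac{5082}{85423}$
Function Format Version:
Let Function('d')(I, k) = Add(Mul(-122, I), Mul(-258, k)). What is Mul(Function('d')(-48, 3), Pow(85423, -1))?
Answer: Rational(5082, 85423) ≈ 0.059492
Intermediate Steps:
Function('d')(I, k) = Add(Mul(-258, k), Mul(-122, I))
Mul(Function('d')(-48, 3), Pow(85423, -1)) = Mul(Add(Mul(-258, 3), Mul(-122, -48)), Pow(85423, -1)) = Mul(Add(-774, 5856), Rational(1, 85423)) = Mul(5082, Rational(1, 85423)) = Rational(5082, 85423)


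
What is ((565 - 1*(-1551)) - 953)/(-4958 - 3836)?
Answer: -1163/8794 ≈ -0.13225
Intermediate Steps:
((565 - 1*(-1551)) - 953)/(-4958 - 3836) = ((565 + 1551) - 953)/(-8794) = (2116 - 953)*(-1/8794) = 1163*(-1/8794) = -1163/8794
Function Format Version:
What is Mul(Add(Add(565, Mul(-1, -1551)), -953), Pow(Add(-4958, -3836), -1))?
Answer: Rational(-1163, 8794) ≈ -0.13225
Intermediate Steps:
Mul(Add(Add(565, Mul(-1, -1551)), -953), Pow(Add(-4958, -3836), -1)) = Mul(Add(Add(565, 1551), -953), Pow(-8794, -1)) = Mul(Add(2116, -953), Rational(-1, 8794)) = Mul(1163, Rational(-1, 8794)) = Rational(-1163, 8794)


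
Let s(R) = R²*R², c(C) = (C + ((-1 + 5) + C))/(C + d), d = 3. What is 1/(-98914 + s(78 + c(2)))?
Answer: 625/25030005966 ≈ 2.4970e-8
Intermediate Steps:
c(C) = (4 + 2*C)/(3 + C) (c(C) = (C + ((-1 + 5) + C))/(C + 3) = (C + (4 + C))/(3 + C) = (4 + 2*C)/(3 + C))
s(R) = R⁴
1/(-98914 + s(78 + c(2))) = 1/(-98914 + (78 + 2*(2 + 2)/(3 + 2))⁴) = 1/(-98914 + (78 + 2*4/5)⁴) = 1/(-98914 + (78 + 2*(⅕)*4)⁴) = 1/(-98914 + (78 + 8/5)⁴) = 1/(-98914 + (398/5)⁴) = 1/(-98914 + 25091827216/625) = 1/(25030005966/625) = 625/25030005966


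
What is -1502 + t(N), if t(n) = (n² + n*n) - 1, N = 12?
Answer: -1215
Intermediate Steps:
t(n) = -1 + 2*n² (t(n) = (n² + n²) - 1 = 2*n² - 1 = -1 + 2*n²)
-1502 + t(N) = -1502 + (-1 + 2*12²) = -1502 + (-1 + 2*144) = -1502 + (-1 + 288) = -1502 + 287 = -1215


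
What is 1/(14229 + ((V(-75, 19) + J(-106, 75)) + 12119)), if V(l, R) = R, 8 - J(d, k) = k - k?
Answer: 1/26375 ≈ 3.7915e-5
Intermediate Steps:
J(d, k) = 8 (J(d, k) = 8 - (k - k) = 8 - 1*0 = 8 + 0 = 8)
1/(14229 + ((V(-75, 19) + J(-106, 75)) + 12119)) = 1/(14229 + ((19 + 8) + 12119)) = 1/(14229 + (27 + 12119)) = 1/(14229 + 12146) = 1/26375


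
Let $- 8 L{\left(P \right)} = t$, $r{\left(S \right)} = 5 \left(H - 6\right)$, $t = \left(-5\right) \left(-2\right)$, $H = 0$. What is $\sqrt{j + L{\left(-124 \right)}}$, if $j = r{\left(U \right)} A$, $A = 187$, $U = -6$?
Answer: $\frac{67 i \sqrt{5}}{2} \approx 74.908 i$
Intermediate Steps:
$t = 10$
$r{\left(S \right)} = -30$ ($r{\left(S \right)} = 5 \left(0 - 6\right) = 5 \left(-6\right) = -30$)
$L{\left(P \right)} = - \frac{5}{4}$ ($L{\left(P \right)} = \left(- \frac{1}{8}\right) 10 = - \frac{5}{4}$)
$j = -5610$ ($j = \left(-30\right) 187 = -5610$)
$\sqrt{j + L{\left(-124 \right)}} = \sqrt{-5610 - \frac{5}{4}} = \sqrt{- \frac{22445}{4}} = \frac{67 i \sqrt{5}}{2}$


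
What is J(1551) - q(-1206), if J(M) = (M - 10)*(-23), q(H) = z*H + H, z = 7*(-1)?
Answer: -42679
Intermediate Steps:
z = -7
q(H) = -6*H (q(H) = -7*H + H = -6*H)
J(M) = 230 - 23*M (J(M) = (-10 + M)*(-23) = 230 - 23*M)
J(1551) - q(-1206) = (230 - 23*1551) - (-6)*(-1206) = (230 - 35673) - 1*7236 = -35443 - 7236 = -42679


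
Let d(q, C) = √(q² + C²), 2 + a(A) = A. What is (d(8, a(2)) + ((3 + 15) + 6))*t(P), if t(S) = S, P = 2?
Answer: 64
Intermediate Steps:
a(A) = -2 + A
d(q, C) = √(C² + q²)
(d(8, a(2)) + ((3 + 15) + 6))*t(P) = (√((-2 + 2)² + 8²) + ((3 + 15) + 6))*2 = (√(0² + 64) + (18 + 6))*2 = (√(0 + 64) + 24)*2 = (√64 + 24)*2 = (8 + 24)*2 = 32*2 = 64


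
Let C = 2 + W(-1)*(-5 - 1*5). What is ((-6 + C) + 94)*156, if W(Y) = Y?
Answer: 15600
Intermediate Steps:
C = 12 (C = 2 - (-5 - 1*5) = 2 - (-5 - 5) = 2 - 1*(-10) = 2 + 10 = 12)
((-6 + C) + 94)*156 = ((-6 + 12) + 94)*156 = (6 + 94)*156 = 100*156 = 15600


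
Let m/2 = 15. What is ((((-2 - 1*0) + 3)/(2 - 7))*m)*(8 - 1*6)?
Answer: -12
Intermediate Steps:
m = 30 (m = 2*15 = 30)
((((-2 - 1*0) + 3)/(2 - 7))*m)*(8 - 1*6) = ((((-2 - 1*0) + 3)/(2 - 7))*30)*(8 - 1*6) = ((((-2 + 0) + 3)/(-5))*30)*(8 - 6) = (((-2 + 3)*(-⅕))*30)*2 = ((1*(-⅕))*30)*2 = -⅕*30*2 = -6*2 = -12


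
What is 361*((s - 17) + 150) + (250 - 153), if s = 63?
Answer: 70853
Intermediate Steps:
361*((s - 17) + 150) + (250 - 153) = 361*((63 - 17) + 150) + (250 - 153) = 361*(46 + 150) + 97 = 361*196 + 97 = 70756 + 97 = 70853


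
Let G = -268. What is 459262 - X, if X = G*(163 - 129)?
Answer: 468374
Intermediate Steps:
X = -9112 (X = -268*(163 - 129) = -268*34 = -9112)
459262 - X = 459262 - 1*(-9112) = 459262 + 9112 = 468374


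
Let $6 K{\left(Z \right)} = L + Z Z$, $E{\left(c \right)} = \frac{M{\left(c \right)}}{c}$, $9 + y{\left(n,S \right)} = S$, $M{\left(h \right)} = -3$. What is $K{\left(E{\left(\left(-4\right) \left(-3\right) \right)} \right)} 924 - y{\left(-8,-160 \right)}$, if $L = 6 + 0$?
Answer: $\frac{8821}{8} \approx 1102.6$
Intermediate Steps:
$y{\left(n,S \right)} = -9 + S$
$L = 6$
$E{\left(c \right)} = - \frac{3}{c}$
$K{\left(Z \right)} = 1 + \frac{Z^{2}}{6}$ ($K{\left(Z \right)} = \frac{6 + Z Z}{6} = \frac{6 + Z^{2}}{6} = 1 + \frac{Z^{2}}{6}$)
$K{\left(E{\left(\left(-4\right) \left(-3\right) \right)} \right)} 924 - y{\left(-8,-160 \right)} = \left(1 + \frac{\left(- \frac{3}{\left(-4\right) \left(-3\right)}\right)^{2}}{6}\right) 924 - \left(-9 - 160\right) = \left(1 + \frac{\left(- \frac{3}{12}\right)^{2}}{6}\right) 924 - -169 = \left(1 + \frac{\left(\left(-3\right) \frac{1}{12}\right)^{2}}{6}\right) 924 + 169 = \left(1 + \frac{\left(- \frac{1}{4}\right)^{2}}{6}\right) 924 + 169 = \left(1 + \frac{1}{6} \cdot \frac{1}{16}\right) 924 + 169 = \left(1 + \frac{1}{96}\right) 924 + 169 = \frac{97}{96} \cdot 924 + 169 = \frac{7469}{8} + 169 = \frac{8821}{8}$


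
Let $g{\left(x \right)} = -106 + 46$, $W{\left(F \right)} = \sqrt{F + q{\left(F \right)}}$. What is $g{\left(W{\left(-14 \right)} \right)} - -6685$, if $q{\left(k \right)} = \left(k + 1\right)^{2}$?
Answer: $6625$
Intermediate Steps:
$q{\left(k \right)} = \left(1 + k\right)^{2}$
$W{\left(F \right)} = \sqrt{F + \left(1 + F\right)^{2}}$
$g{\left(x \right)} = -60$
$g{\left(W{\left(-14 \right)} \right)} - -6685 = -60 - -6685 = -60 + 6685 = 6625$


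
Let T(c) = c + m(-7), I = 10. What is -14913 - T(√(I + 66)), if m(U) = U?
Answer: -14906 - 2*√19 ≈ -14915.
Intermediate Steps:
T(c) = -7 + c (T(c) = c - 7 = -7 + c)
-14913 - T(√(I + 66)) = -14913 - (-7 + √(10 + 66)) = -14913 - (-7 + √76) = -14913 - (-7 + 2*√19) = -14913 + (7 - 2*√19) = -14906 - 2*√19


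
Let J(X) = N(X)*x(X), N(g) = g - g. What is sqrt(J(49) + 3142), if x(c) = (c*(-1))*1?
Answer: sqrt(3142) ≈ 56.054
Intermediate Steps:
N(g) = 0
x(c) = -c (x(c) = -c*1 = -c)
J(X) = 0 (J(X) = 0*(-X) = 0)
sqrt(J(49) + 3142) = sqrt(0 + 3142) = sqrt(3142)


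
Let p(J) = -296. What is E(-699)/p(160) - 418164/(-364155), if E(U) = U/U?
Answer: 41137463/35929960 ≈ 1.1449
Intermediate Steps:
E(U) = 1
E(-699)/p(160) - 418164/(-364155) = 1/(-296) - 418164/(-364155) = 1*(-1/296) - 418164*(-1/364155) = -1/296 + 139388/121385 = 41137463/35929960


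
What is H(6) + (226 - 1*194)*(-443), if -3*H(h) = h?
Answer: -14178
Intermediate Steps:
H(h) = -h/3
H(6) + (226 - 1*194)*(-443) = -⅓*6 + (226 - 1*194)*(-443) = -2 + (226 - 194)*(-443) = -2 + 32*(-443) = -2 - 14176 = -14178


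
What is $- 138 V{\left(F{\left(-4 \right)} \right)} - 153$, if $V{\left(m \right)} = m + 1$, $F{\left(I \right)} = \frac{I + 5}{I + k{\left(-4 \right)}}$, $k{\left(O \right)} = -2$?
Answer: $-268$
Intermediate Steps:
$F{\left(I \right)} = \frac{5 + I}{-2 + I}$ ($F{\left(I \right)} = \frac{I + 5}{I - 2} = \frac{5 + I}{-2 + I}$)
$V{\left(m \right)} = 1 + m$
$- 138 V{\left(F{\left(-4 \right)} \right)} - 153 = - 138 \left(1 + \frac{5 - 4}{-2 - 4}\right) - 153 = - 138 \left(1 + \frac{1}{-6} \cdot 1\right) - 153 = - 138 \left(1 - \frac{1}{6}\right) - 153 = \left(-138\right) \frac{5}{6} - 153 = -115 - 153 = -268$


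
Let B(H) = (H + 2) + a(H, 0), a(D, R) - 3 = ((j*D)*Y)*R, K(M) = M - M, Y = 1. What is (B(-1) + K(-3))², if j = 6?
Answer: 16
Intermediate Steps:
K(M) = 0
a(D, R) = 3 + 6*D*R (a(D, R) = 3 + ((6*D)*1)*R = 3 + (6*D)*R = 3 + 6*D*R)
B(H) = 5 + H (B(H) = (H + 2) + (3 + 6*H*0) = (2 + H) + (3 + 0) = (2 + H) + 3 = 5 + H)
(B(-1) + K(-3))² = ((5 - 1) + 0)² = (4 + 0)² = 4² = 16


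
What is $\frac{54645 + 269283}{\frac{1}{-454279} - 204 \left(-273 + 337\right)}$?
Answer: $- \frac{13377607992}{539187875} \approx -24.811$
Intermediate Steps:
$\frac{54645 + 269283}{\frac{1}{-454279} - 204 \left(-273 + 337\right)} = \frac{323928}{- \frac{1}{454279} - 13056} = \frac{323928}{- \frac{5931066625}{454279}} = 323928 \left(- \frac{454279}{5931066625}\right) = - \frac{13377607992}{539187875}$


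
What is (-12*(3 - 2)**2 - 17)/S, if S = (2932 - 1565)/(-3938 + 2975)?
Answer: 27927/1367 ≈ 20.429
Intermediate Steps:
S = -1367/963 (S = 1367/(-963) = 1367*(-1/963) = -1367/963 ≈ -1.4195)
(-12*(3 - 2)**2 - 17)/S = (-12*(3 - 2)**2 - 17)/(-1367/963) = (-12*1**2 - 17)*(-963/1367) = (-12*1 - 17)*(-963/1367) = (-12 - 17)*(-963/1367) = -29*(-963/1367) = 27927/1367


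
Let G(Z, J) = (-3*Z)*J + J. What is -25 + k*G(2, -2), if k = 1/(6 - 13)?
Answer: -185/7 ≈ -26.429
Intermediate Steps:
G(Z, J) = J - 3*J*Z (G(Z, J) = -3*J*Z + J = J - 3*J*Z)
k = -1/7 (k = 1/(-7) = -1/7 ≈ -0.14286)
-25 + k*G(2, -2) = -25 - (-2)*(1 - 3*2)/7 = -25 - (-2)*(1 - 6)/7 = -25 - (-2)*(-5)/7 = -25 - 1/7*10 = -25 - 10/7 = -185/7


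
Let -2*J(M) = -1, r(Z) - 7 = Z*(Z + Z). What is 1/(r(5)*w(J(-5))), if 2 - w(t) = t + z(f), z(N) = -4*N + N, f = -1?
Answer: -2/171 ≈ -0.011696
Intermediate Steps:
r(Z) = 7 + 2*Z² (r(Z) = 7 + Z*(Z + Z) = 7 + Z*(2*Z) = 7 + 2*Z²)
J(M) = ½ (J(M) = -½*(-1) = ½)
z(N) = -3*N
w(t) = -1 - t (w(t) = 2 - (t - 3*(-1)) = 2 - (t + 3) = 2 - (3 + t) = 2 + (-3 - t) = -1 - t)
1/(r(5)*w(J(-5))) = 1/((7 + 2*5²)*(-1 - 1*½)) = 1/((7 + 2*25)*(-1 - ½)) = 1/((7 + 50)*(-3/2)) = -⅔/57 = (1/57)*(-⅔) = -2/171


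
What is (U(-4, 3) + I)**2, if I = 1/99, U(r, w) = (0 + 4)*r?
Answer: 2505889/9801 ≈ 255.68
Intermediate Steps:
U(r, w) = 4*r
I = 1/99 ≈ 0.010101
(U(-4, 3) + I)**2 = (4*(-4) + 1/99)**2 = (-16 + 1/99)**2 = (-1583/99)**2 = 2505889/9801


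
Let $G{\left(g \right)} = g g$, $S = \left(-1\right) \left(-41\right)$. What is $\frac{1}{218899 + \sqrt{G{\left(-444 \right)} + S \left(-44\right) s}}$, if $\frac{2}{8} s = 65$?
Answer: $\frac{218899}{47917044105} - \frac{4 i \sqrt{16994}}{47917044105} \approx 4.5683 \cdot 10^{-6} - 1.0882 \cdot 10^{-8} i$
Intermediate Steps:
$s = 260$ ($s = 4 \cdot 65 = 260$)
$S = 41$
$G{\left(g \right)} = g^{2}$
$\frac{1}{218899 + \sqrt{G{\left(-444 \right)} + S \left(-44\right) s}} = \frac{1}{218899 + \sqrt{\left(-444\right)^{2} + 41 \left(-44\right) 260}} = \frac{1}{218899 + \sqrt{197136 - 469040}} = \frac{1}{218899 + \sqrt{-271904}} = \frac{1}{218899 + 4 i \sqrt{16994}}$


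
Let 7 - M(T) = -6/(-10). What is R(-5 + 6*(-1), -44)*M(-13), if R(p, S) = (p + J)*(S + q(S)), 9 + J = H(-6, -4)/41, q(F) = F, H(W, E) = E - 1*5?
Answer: 2334464/205 ≈ 11388.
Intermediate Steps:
H(W, E) = -5 + E (H(W, E) = E - 5 = -5 + E)
J = -378/41 (J = -9 + (-5 - 4)/41 = -9 - 9*1/41 = -9 - 9/41 = -378/41 ≈ -9.2195)
R(p, S) = 2*S*(-378/41 + p) (R(p, S) = (p - 378/41)*(S + S) = (-378/41 + p)*(2*S) = 2*S*(-378/41 + p))
M(T) = 32/5 (M(T) = 7 - (-6)/(-10) = 7 - (-6)*(-1)/10 = 7 - 1*⅗ = 7 - ⅗ = 32/5)
R(-5 + 6*(-1), -44)*M(-13) = ((2/41)*(-44)*(-378 + 41*(-5 + 6*(-1))))*(32/5) = ((2/41)*(-44)*(-378 + 41*(-5 - 6)))*(32/5) = ((2/41)*(-44)*(-378 + 41*(-11)))*(32/5) = ((2/41)*(-44)*(-378 - 451))*(32/5) = ((2/41)*(-44)*(-829))*(32/5) = (72952/41)*(32/5) = 2334464/205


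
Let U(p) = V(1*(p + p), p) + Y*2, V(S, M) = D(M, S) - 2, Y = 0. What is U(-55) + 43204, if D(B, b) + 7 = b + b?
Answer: 42975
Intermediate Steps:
D(B, b) = -7 + 2*b (D(B, b) = -7 + (b + b) = -7 + 2*b)
V(S, M) = -9 + 2*S (V(S, M) = (-7 + 2*S) - 2 = -9 + 2*S)
U(p) = -9 + 4*p (U(p) = (-9 + 2*(1*(p + p))) + 0*2 = (-9 + 2*(1*(2*p))) + 0 = (-9 + 2*(2*p)) + 0 = (-9 + 4*p) + 0 = -9 + 4*p)
U(-55) + 43204 = (-9 + 4*(-55)) + 43204 = (-9 - 220) + 43204 = -229 + 43204 = 42975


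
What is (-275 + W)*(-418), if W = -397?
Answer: 280896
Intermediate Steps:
(-275 + W)*(-418) = (-275 - 397)*(-418) = -672*(-418) = 280896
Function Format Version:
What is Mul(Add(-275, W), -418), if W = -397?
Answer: 280896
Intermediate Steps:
Mul(Add(-275, W), -418) = Mul(Add(-275, -397), -418) = Mul(-672, -418) = 280896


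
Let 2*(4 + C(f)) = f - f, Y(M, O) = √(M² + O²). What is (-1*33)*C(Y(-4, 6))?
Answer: 132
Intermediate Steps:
C(f) = -4 (C(f) = -4 + (f - f)/2 = -4 + (½)*0 = -4 + 0 = -4)
(-1*33)*C(Y(-4, 6)) = -1*33*(-4) = -33*(-4) = 132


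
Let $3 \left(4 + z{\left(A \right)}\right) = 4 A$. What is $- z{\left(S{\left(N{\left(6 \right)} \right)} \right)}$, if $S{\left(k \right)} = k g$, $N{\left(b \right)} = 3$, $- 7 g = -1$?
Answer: $\frac{24}{7} \approx 3.4286$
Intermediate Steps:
$g = \frac{1}{7}$ ($g = \left(- \frac{1}{7}\right) \left(-1\right) = \frac{1}{7} \approx 0.14286$)
$S{\left(k \right)} = \frac{k}{7}$ ($S{\left(k \right)} = k \frac{1}{7} = \frac{k}{7}$)
$z{\left(A \right)} = -4 + \frac{4 A}{3}$
$- z{\left(S{\left(N{\left(6 \right)} \right)} \right)} = - (-4 + \frac{4 \cdot \frac{1}{7} \cdot 3}{3}) = - (-4 + \frac{4}{3} \cdot \frac{3}{7}) = - (-4 + \frac{4}{7}) = \left(-1\right) \left(- \frac{24}{7}\right) = \frac{24}{7}$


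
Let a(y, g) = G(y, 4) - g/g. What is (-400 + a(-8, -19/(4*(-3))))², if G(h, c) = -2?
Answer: 162409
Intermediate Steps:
a(y, g) = -3 (a(y, g) = -2 - g/g = -2 - 1*1 = -2 - 1 = -3)
(-400 + a(-8, -19/(4*(-3))))² = (-400 - 3)² = (-403)² = 162409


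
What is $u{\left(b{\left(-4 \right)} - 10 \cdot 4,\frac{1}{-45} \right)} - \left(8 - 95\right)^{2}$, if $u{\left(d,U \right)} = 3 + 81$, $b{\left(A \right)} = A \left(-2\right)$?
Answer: $-7485$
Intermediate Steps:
$b{\left(A \right)} = - 2 A$
$u{\left(d,U \right)} = 84$
$u{\left(b{\left(-4 \right)} - 10 \cdot 4,\frac{1}{-45} \right)} - \left(8 - 95\right)^{2} = 84 - \left(8 - 95\right)^{2} = 84 - \left(-87\right)^{2} = 84 - 7569 = -7485$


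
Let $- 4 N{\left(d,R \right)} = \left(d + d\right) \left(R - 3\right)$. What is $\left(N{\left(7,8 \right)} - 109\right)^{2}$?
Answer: $\frac{64009}{4} \approx 16002.0$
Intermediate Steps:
$N{\left(d,R \right)} = - \frac{d \left(-3 + R\right)}{2}$ ($N{\left(d,R \right)} = - \frac{\left(d + d\right) \left(R - 3\right)}{4} = - \frac{2 d \left(-3 + R\right)}{4} = - \frac{d \left(-3 + R\right)}{2}$)
$\left(N{\left(7,8 \right)} - 109\right)^{2} = \left(\frac{1}{2} \cdot 7 \left(3 - 8\right) - 109\right)^{2} = \left(\frac{1}{2} \cdot 7 \left(-5\right) - 109\right)^{2} = \left(- \frac{35}{2} - 109\right)^{2} = \left(- \frac{253}{2}\right)^{2} = \frac{64009}{4}$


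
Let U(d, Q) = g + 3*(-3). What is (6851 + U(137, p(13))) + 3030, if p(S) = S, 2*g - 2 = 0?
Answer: 9873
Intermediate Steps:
g = 1 (g = 1 + (½)*0 = 1 + 0 = 1)
U(d, Q) = -8 (U(d, Q) = 1 + 3*(-3) = 1 - 9 = -8)
(6851 + U(137, p(13))) + 3030 = (6851 - 8) + 3030 = 6843 + 3030 = 9873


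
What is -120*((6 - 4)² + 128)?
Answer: -15840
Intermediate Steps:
-120*((6 - 4)² + 128) = -120*(2² + 128) = -120*(4 + 128) = -120*132 = -15840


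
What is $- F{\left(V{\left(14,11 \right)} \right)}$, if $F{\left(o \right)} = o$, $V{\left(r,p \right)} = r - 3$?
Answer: $-11$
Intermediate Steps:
$V{\left(r,p \right)} = -3 + r$ ($V{\left(r,p \right)} = r - 3 = -3 + r$)
$- F{\left(V{\left(14,11 \right)} \right)} = - (-3 + 14) = \left(-1\right) 11 = -11$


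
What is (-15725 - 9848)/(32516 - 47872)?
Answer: 25573/15356 ≈ 1.6653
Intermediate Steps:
(-15725 - 9848)/(32516 - 47872) = -25573/(-15356) = -25573*(-1/15356) = 25573/15356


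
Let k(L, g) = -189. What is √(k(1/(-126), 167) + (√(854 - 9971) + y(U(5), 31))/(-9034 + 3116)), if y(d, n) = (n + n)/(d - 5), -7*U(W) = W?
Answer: √(-661923062570 - 1775400*I*√1013)/59180 ≈ 0.0005868 - 13.748*I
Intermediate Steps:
U(W) = -W/7
y(d, n) = 2*n/(-5 + d) (y(d, n) = (2*n)/(-5 + d) = 2*n/(-5 + d))
√(k(1/(-126), 167) + (√(854 - 9971) + y(U(5), 31))/(-9034 + 3116)) = √(-189 + (√(854 - 9971) + 2*31/(-5 - ⅐*5))/(-9034 + 3116)) = √(-189 + (√(-9117) + 2*31/(-5 - 5/7))/(-5918)) = √(-189 + (3*I*√1013 + 2*31/(-40/7))*(-1/5918)) = √(-189 + (3*I*√1013 + 2*31*(-7/40))*(-1/5918)) = √(-189 + (3*I*√1013 - 217/20)*(-1/5918)) = √(-189 + (-217/20 + 3*I*√1013)*(-1/5918)) = √(-189 + (217/118360 - 3*I*√1013/5918)) = √(-22369823/118360 - 3*I*√1013/5918)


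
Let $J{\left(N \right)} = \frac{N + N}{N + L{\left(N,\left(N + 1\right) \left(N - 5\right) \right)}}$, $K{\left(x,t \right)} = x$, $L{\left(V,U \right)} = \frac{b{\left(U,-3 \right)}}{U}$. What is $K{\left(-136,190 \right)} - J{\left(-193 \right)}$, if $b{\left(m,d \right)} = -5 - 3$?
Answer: $- \frac{126564904}{917137} \approx -138.0$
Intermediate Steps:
$b{\left(m,d \right)} = -8$ ($b{\left(m,d \right)} = -5 - 3 = -8$)
$L{\left(V,U \right)} = - \frac{8}{U}$
$J{\left(N \right)} = \frac{2 N}{N - \frac{8}{\left(1 + N\right) \left(-5 + N\right)}}$ ($J{\left(N \right)} = \frac{N + N}{N - \frac{8}{\left(N + 1\right) \left(N - 5\right)}} = \frac{2 N}{N - \frac{8}{\left(1 + N\right) \left(-5 + N\right)}}$)
$K{\left(-136,190 \right)} - J{\left(-193 \right)} = -136 - 2 \left(-193\right) \frac{1}{8 - 193 \left(5 - \left(-193\right)^{2} + 4 \left(-193\right)\right)} \left(5 - \left(-193\right)^{2} + 4 \left(-193\right)\right) = -136 - 2 \left(-193\right) \frac{1}{8 - 193 \left(5 - 37249 - 772\right)} \left(5 - 37249 - 772\right) = -136 - 2 \left(-193\right) \frac{1}{8 - -7337088} \left(-38016\right) = -136 - 2 \left(-193\right) \frac{1}{8 + 7337088} \left(-38016\right) = -136 - 2 \left(-193\right) \frac{1}{7337096} \left(-38016\right) = -136 - \frac{1834272}{917137} = - \frac{126564904}{917137}$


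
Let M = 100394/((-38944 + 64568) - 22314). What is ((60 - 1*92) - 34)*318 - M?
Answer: -34785337/1655 ≈ -21018.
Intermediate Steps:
M = 50197/1655 (M = 100394/(25624 - 22314) = 100394/3310 = 100394*(1/3310) = 50197/1655 ≈ 30.331)
((60 - 1*92) - 34)*318 - M = ((60 - 1*92) - 34)*318 - 1*50197/1655 = ((60 - 92) - 34)*318 - 50197/1655 = (-32 - 34)*318 - 50197/1655 = -66*318 - 50197/1655 = -20988 - 50197/1655 = -34785337/1655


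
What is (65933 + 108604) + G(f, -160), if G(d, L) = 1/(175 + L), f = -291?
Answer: 2618056/15 ≈ 1.7454e+5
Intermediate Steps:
(65933 + 108604) + G(f, -160) = (65933 + 108604) + 1/(175 - 160) = 174537 + 1/15 = 2618056/15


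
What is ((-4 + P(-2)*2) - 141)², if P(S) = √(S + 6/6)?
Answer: 21021 - 580*I ≈ 21021.0 - 580.0*I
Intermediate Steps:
P(S) = √(1 + S) (P(S) = √(S + 6*(⅙)) = √(S + 1) = √(1 + S))
((-4 + P(-2)*2) - 141)² = ((-4 + √(1 - 2)*2) - 141)² = ((-4 + √(-1)*2) - 141)² = ((-4 + I*2) - 141)² = ((-4 + 2*I) - 141)² = (-145 + 2*I)²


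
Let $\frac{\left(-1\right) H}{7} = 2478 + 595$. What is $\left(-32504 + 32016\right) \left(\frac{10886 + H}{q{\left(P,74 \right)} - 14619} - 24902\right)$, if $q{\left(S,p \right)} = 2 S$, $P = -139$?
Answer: $\frac{181025780872}{14897} \approx 1.2152 \cdot 10^{7}$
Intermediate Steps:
$H = -21511$ ($H = - 7 \left(2478 + 595\right) = \left(-7\right) 3073 = -21511$)
$\left(-32504 + 32016\right) \left(\frac{10886 + H}{q{\left(P,74 \right)} - 14619} - 24902\right) = \left(-32504 + 32016\right) \left(\frac{10886 - 21511}{2 \left(-139\right) - 14619} - 24902\right) = - 488 \left(- \frac{10625}{-278 - 14619} - 24902\right) = - 488 \left(- \frac{10625}{-14897} - 24902\right) = - 488 \left(\left(-10625\right) \left(- \frac{1}{14897}\right) - 24902\right) = - 488 \left(\frac{10625}{14897} - 24902\right) = \left(-488\right) \left(- \frac{370954469}{14897}\right) = \frac{181025780872}{14897}$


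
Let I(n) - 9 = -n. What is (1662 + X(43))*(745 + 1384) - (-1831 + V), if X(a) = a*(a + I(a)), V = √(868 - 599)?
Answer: 4364152 - √269 ≈ 4.3641e+6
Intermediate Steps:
I(n) = 9 - n
V = √269 ≈ 16.401
X(a) = 9*a (X(a) = a*(a + (9 - a)) = a*9 = 9*a)
(1662 + X(43))*(745 + 1384) - (-1831 + V) = (1662 + 9*43)*(745 + 1384) - (-1831 + √269) = (1662 + 387)*2129 + (1831 - √269) = 2049*2129 + (1831 - √269) = 4362321 + (1831 - √269) = 4364152 - √269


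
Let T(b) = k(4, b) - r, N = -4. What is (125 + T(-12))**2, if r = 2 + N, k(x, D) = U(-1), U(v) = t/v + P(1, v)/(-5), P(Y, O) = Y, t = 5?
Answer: 370881/25 ≈ 14835.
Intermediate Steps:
U(v) = -1/5 + 5/v (U(v) = 5/v + 1/(-5) = 5/v + 1*(-1/5) = 5/v - 1/5 = -1/5 + 5/v)
k(x, D) = -26/5 (k(x, D) = (1/5)*(25 - 1*(-1))/(-1) = (1/5)*(-1)*(25 + 1) = (1/5)*(-1)*26 = -26/5)
r = -2 (r = 2 - 4 = -2)
T(b) = -16/5 (T(b) = -26/5 - 1*(-2) = -26/5 + 2 = -16/5)
(125 + T(-12))**2 = (125 - 16/5)**2 = (609/5)**2 = 370881/25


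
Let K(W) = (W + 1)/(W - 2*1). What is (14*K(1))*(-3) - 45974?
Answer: -45890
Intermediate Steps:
K(W) = (1 + W)/(-2 + W) (K(W) = (1 + W)/(W - 2) = (1 + W)/(-2 + W))
(14*K(1))*(-3) - 45974 = (14*((1 + 1)/(-2 + 1)))*(-3) - 45974 = (14*(2/(-1)))*(-3) - 45974 = (14*(-1*2))*(-3) - 45974 = (14*(-2))*(-3) - 45974 = -28*(-3) - 45974 = 84 - 45974 = -45890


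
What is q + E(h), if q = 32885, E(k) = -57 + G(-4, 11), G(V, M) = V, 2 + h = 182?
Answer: 32824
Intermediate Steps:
h = 180 (h = -2 + 182 = 180)
E(k) = -61 (E(k) = -57 - 4 = -61)
q + E(h) = 32885 - 61 = 32824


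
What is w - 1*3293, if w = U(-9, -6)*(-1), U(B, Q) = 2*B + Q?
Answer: -3269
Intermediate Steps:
U(B, Q) = Q + 2*B
w = 24 (w = (-6 + 2*(-9))*(-1) = (-6 - 18)*(-1) = -24*(-1) = 24)
w - 1*3293 = 24 - 1*3293 = 24 - 3293 = -3269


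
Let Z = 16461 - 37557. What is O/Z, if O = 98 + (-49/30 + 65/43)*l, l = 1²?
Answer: -126263/27213840 ≈ -0.0046397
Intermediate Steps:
l = 1
Z = -21096
O = 126263/1290 (O = 98 + (-49/30 + 65/43)*1 = 98 - 157/1290*1 = 98 - 157/1290 = 126263/1290 ≈ 97.878)
O/Z = (126263/1290)/(-21096) = (126263/1290)*(-1/21096) = -126263/27213840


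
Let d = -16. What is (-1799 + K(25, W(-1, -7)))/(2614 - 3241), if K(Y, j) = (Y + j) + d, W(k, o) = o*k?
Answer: 1783/627 ≈ 2.8437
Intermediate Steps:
W(k, o) = k*o
K(Y, j) = -16 + Y + j (K(Y, j) = (Y + j) - 16 = -16 + Y + j)
(-1799 + K(25, W(-1, -7)))/(2614 - 3241) = (-1799 + (-16 + 25 - 1*(-7)))/(2614 - 3241) = (-1799 + (-16 + 25 + 7))/(-627) = (-1799 + 16)*(-1/627) = -1783*(-1/627) = 1783/627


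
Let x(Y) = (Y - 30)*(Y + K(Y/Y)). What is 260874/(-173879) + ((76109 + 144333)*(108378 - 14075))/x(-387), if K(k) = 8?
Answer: 3614614876441372/27480358797 ≈ 1.3153e+5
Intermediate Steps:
x(Y) = (-30 + Y)*(8 + Y) (x(Y) = (Y - 30)*(Y + 8) = (-30 + Y)*(8 + Y))
260874/(-173879) + ((76109 + 144333)*(108378 - 14075))/x(-387) = 260874/(-173879) + ((76109 + 144333)*(108378 - 14075))/(-240 + (-387)² - 22*(-387)) = 260874*(-1/173879) + (220442*94303)/(-240 + 149769 + 8514) = -260874/173879 + 20788341926/158043 = 3614614876441372/27480358797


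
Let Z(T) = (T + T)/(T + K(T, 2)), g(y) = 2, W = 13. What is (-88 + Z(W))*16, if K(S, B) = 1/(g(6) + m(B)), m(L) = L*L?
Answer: -108736/79 ≈ -1376.4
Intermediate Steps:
m(L) = L²
K(S, B) = 1/(2 + B²)
Z(T) = 2*T/(⅙ + T) (Z(T) = (T + T)/(T + 1/(2 + 2²)) = (2*T)/(T + 1/(2 + 4)) = (2*T)/(T + 1/6) = (2*T)/(T + ⅙) = (2*T)/(⅙ + T) = 2*T/(⅙ + T))
(-88 + Z(W))*16 = (-88 + 12*13/(1 + 6*13))*16 = (-88 + 12*13/(1 + 78))*16 = (-88 + 12*13/79)*16 = (-88 + 12*13*(1/79))*16 = (-88 + 156/79)*16 = -6796/79*16 = -108736/79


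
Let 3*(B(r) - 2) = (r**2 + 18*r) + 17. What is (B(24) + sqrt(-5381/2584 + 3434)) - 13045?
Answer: -38104/3 + 5*sqrt(229151058)/1292 ≈ -12643.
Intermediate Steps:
B(r) = 23/3 + 6*r + r**2/3 (B(r) = 2 + ((r**2 + 18*r) + 17)/3 = 2 + (17 + r**2 + 18*r)/3 = 2 + (17/3 + 6*r + r**2/3) = 23/3 + 6*r + r**2/3)
(B(24) + sqrt(-5381/2584 + 3434)) - 13045 = ((23/3 + 6*24 + (1/3)*24**2) + sqrt(-5381/2584 + 3434)) - 13045 = ((23/3 + 144 + (1/3)*576) + sqrt(-5381*1/2584 + 3434)) - 13045 = ((23/3 + 144 + 192) + sqrt(-5381/2584 + 3434)) - 13045 = (1031/3 + sqrt(8868075/2584)) - 13045 = (1031/3 + 5*sqrt(229151058)/1292) - 13045 = -38104/3 + 5*sqrt(229151058)/1292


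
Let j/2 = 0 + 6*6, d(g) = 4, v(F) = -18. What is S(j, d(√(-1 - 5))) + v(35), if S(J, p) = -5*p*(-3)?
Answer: 42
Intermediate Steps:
j = 72 (j = 2*(0 + 6*6) = 2*(0 + 36) = 2*36 = 72)
S(J, p) = 15*p
S(j, d(√(-1 - 5))) + v(35) = 15*4 - 18 = 60 - 18 = 42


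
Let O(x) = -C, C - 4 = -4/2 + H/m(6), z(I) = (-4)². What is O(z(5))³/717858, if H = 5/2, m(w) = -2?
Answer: -3/5104768 ≈ -5.8769e-7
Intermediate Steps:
z(I) = 16
H = 5/2 (H = 5*(½) = 5/2 ≈ 2.5000)
C = ¾ (C = 4 + (-4/2 + (5/2)/(-2)) = 4 + (-4*½ + (5/2)*(-½)) = 4 + (-2 - 5/4) = 4 - 13/4 = ¾ ≈ 0.75000)
O(x) = -¾ (O(x) = -1*¾ = -¾)
O(z(5))³/717858 = (-¾)³/717858 = -27/64*1/717858 = -3/5104768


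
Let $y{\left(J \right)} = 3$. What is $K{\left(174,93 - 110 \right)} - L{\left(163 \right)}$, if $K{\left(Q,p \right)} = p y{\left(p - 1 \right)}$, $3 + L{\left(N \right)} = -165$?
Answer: $117$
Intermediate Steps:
$L{\left(N \right)} = -168$ ($L{\left(N \right)} = -3 - 165 = -168$)
$K{\left(Q,p \right)} = 3 p$ ($K{\left(Q,p \right)} = p 3 = 3 p$)
$K{\left(174,93 - 110 \right)} - L{\left(163 \right)} = 3 \left(93 - 110\right) - -168 = 3 \left(-17\right) + 168 = -51 + 168 = 117$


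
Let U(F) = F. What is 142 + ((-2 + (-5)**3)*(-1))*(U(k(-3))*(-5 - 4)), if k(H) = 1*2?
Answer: -2144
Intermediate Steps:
k(H) = 2
142 + ((-2 + (-5)**3)*(-1))*(U(k(-3))*(-5 - 4)) = 142 + ((-2 + (-5)**3)*(-1))*(2*(-5 - 4)) = 142 + ((-2 - 125)*(-1))*(2*(-9)) = 142 - 127*(-1)*(-18) = 142 + 127*(-18) = 142 - 2286 = -2144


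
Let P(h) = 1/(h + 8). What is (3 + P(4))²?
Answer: 1369/144 ≈ 9.5069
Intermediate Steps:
P(h) = 1/(8 + h)
(3 + P(4))² = (3 + 1/(8 + 4))² = (3 + 1/12)² = (37/12)² = 1369/144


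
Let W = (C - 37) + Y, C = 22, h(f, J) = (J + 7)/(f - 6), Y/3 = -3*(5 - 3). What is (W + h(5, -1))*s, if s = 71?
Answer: -2769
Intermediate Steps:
Y = -18 (Y = 3*(-3*(5 - 3)) = 3*(-3*2) = 3*(-6) = -18)
h(f, J) = (7 + J)/(-6 + f)
W = -33 (W = (22 - 37) - 18 = -15 - 18 = -33)
(W + h(5, -1))*s = (-33 + (7 - 1)/(-6 + 5))*71 = (-33 + 6/(-1))*71 = (-33 - 1*6)*71 = (-33 - 6)*71 = -39*71 = -2769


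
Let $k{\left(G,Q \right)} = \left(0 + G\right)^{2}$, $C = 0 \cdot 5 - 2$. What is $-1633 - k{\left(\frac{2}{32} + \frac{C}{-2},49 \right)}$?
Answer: $- \frac{418337}{256} \approx -1634.1$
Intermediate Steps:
$C = -2$ ($C = 0 - 2 = -2$)
$k{\left(G,Q \right)} = G^{2}$
$-1633 - k{\left(\frac{2}{32} + \frac{C}{-2},49 \right)} = -1633 - \left(\frac{2}{32} - \frac{2}{-2}\right)^{2} = -1633 - \left(2 \cdot \frac{1}{32} - -1\right)^{2} = -1633 - \left(\frac{1}{16} + 1\right)^{2} = -1633 - \left(\frac{17}{16}\right)^{2} = -1633 - \frac{289}{256} = - \frac{418337}{256}$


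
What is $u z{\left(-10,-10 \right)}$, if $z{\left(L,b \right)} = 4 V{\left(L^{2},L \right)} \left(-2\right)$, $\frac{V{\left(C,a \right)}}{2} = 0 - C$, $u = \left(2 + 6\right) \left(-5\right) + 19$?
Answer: $-33600$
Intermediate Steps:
$u = -21$ ($u = 8 \left(-5\right) + 19 = -40 + 19 = -21$)
$V{\left(C,a \right)} = - 2 C$ ($V{\left(C,a \right)} = 2 \left(0 - C\right) = 2 \left(- C\right) = - 2 C$)
$z{\left(L,b \right)} = 16 L^{2}$ ($z{\left(L,b \right)} = 4 \left(- 2 L^{2}\right) \left(-2\right) = - 8 L^{2} \left(-2\right) = 16 L^{2}$)
$u z{\left(-10,-10 \right)} = - 21 \cdot 16 \left(-10\right)^{2} = - 21 \cdot 16 \cdot 100 = \left(-21\right) 1600 = -33600$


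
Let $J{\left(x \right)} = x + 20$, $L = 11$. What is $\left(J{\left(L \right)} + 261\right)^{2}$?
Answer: $85264$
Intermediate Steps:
$J{\left(x \right)} = 20 + x$
$\left(J{\left(L \right)} + 261\right)^{2} = \left(\left(20 + 11\right) + 261\right)^{2} = \left(31 + 261\right)^{2} = 292^{2} = 85264$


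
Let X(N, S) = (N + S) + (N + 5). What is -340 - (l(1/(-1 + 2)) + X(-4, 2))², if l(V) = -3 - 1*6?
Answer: -440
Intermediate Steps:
l(V) = -9 (l(V) = -3 - 6 = -9)
X(N, S) = 5 + S + 2*N (X(N, S) = (N + S) + (5 + N) = 5 + S + 2*N)
-340 - (l(1/(-1 + 2)) + X(-4, 2))² = -340 - (-9 + (5 + 2 + 2*(-4)))² = -340 - (-9 + (5 + 2 - 8))² = -340 - (-9 - 1)² = -340 - 1*(-10)² = -340 - 1*100 = -340 - 100 = -440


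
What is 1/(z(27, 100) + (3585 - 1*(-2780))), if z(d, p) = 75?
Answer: 1/6440 ≈ 0.00015528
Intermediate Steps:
1/(z(27, 100) + (3585 - 1*(-2780))) = 1/(75 + (3585 - 1*(-2780))) = 1/(75 + (3585 + 2780)) = 1/(75 + 6365) = 1/6440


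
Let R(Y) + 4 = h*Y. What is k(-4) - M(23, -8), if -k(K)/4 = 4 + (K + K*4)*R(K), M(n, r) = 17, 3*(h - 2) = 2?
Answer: -3619/3 ≈ -1206.3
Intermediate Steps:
h = 8/3 (h = 2 + (⅓)*2 = 2 + ⅔ = 8/3 ≈ 2.6667)
R(Y) = -4 + 8*Y/3
k(K) = -16 - 20*K*(-4 + 8*K/3) (k(K) = -4*(4 + (K + K*4)*(-4 + 8*K/3)) = -4*(4 + (K + 4*K)*(-4 + 8*K/3)) = -4*(4 + (5*K)*(-4 + 8*K/3)) = -4*(4 + 5*K*(-4 + 8*K/3)) = -16 - 20*K*(-4 + 8*K/3))
k(-4) - M(23, -8) = (-16 + 80*(-4) - 160/3*(-4)²) - 1*17 = (-16 - 320 - 160/3*16) - 17 = (-16 - 320 - 2560/3) - 17 = -3568/3 - 17 = -3619/3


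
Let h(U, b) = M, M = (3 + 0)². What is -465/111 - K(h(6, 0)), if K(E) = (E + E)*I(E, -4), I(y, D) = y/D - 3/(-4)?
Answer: 844/37 ≈ 22.811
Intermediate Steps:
M = 9 (M = 3² = 9)
I(y, D) = ¾ + y/D (I(y, D) = y/D - 3*(-¼) = y/D + ¾ = ¾ + y/D)
h(U, b) = 9
K(E) = 2*E*(¾ - E/4) (K(E) = (E + E)*(¾ + E/(-4)) = (2*E)*(¾ + E*(-¼)) = (2*E)*(¾ - E/4) = 2*E*(¾ - E/4))
-465/111 - K(h(6, 0)) = -465/111 - 9*(3 - 1*9)/2 = -465*1/111 - 9*(3 - 9)/2 = -155/37 - 9*(-6)/2 = -155/37 - 1*(-27) = -155/37 + 27 = 844/37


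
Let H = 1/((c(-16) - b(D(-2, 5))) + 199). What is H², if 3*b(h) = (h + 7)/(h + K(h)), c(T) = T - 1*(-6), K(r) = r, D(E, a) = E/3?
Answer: 144/5230369 ≈ 2.7532e-5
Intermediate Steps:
D(E, a) = E/3 (D(E, a) = E*(⅓) = E/3)
c(T) = 6 + T (c(T) = T + 6 = 6 + T)
b(h) = (7 + h)/(6*h) (b(h) = ((h + 7)/(h + h))/3 = ((7 + h)/((2*h)))/3 = ((7 + h)*(1/(2*h)))/3 = ((7 + h)/(2*h))/3 = (7 + h)/(6*h))
H = 12/2287 (H = 1/(((6 - 16) - (7 + (⅓)*(-2))/(6*((⅓)*(-2)))) + 199) = 1/((-10 - (7 - ⅔)/(6*(-⅔))) + 199) = 1/((-10 - (-3)*19/(6*2*3)) + 199) = 1/((-10 - 1*(-19/12)) + 199) = 1/((-10 + 19/12) + 199) = 1/(-101/12 + 199) = 1/(2287/12) = 12/2287 ≈ 0.0052470)
H² = (12/2287)² = 144/5230369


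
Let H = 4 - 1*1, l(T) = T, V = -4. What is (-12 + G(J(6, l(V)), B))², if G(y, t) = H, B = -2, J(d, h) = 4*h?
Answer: 81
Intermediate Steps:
H = 3 (H = 4 - 1 = 3)
G(y, t) = 3
(-12 + G(J(6, l(V)), B))² = (-12 + 3)² = (-9)² = 81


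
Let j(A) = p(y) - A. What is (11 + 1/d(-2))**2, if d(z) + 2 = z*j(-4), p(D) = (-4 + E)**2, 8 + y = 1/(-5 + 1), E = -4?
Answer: 2301289/19044 ≈ 120.84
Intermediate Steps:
y = -33/4 (y = -8 + 1/(-5 + 1) = -8 + 1/(-4) = -8 - 1/4 = -33/4 ≈ -8.2500)
p(D) = 64 (p(D) = (-4 - 4)**2 = (-8)**2 = 64)
j(A) = 64 - A
d(z) = -2 + 68*z (d(z) = -2 + z*(64 - 1*(-4)) = -2 + z*(64 + 4) = -2 + z*68 = -2 + 68*z)
(11 + 1/d(-2))**2 = (11 + 1/(-2 + 68*(-2)))**2 = (11 + 1/(-2 - 136))**2 = (11 + 1/(-138))**2 = (11 - 1/138)**2 = (1517/138)**2 = 2301289/19044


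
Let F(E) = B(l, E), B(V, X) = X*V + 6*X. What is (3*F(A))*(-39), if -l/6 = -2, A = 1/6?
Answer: -351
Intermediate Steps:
A = ⅙ ≈ 0.16667
l = 12 (l = -6*(-2) = 12)
B(V, X) = 6*X + V*X (B(V, X) = V*X + 6*X = 6*X + V*X)
F(E) = 18*E (F(E) = E*(6 + 12) = E*18 = 18*E)
(3*F(A))*(-39) = (3*(18*(⅙)))*(-39) = (3*3)*(-39) = 9*(-39) = -351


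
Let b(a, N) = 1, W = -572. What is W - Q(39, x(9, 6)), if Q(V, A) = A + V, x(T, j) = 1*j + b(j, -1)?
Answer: -618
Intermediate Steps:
x(T, j) = 1 + j (x(T, j) = 1*j + 1 = j + 1 = 1 + j)
W - Q(39, x(9, 6)) = -572 - ((1 + 6) + 39) = -572 - (7 + 39) = -572 - 1*46 = -572 - 46 = -618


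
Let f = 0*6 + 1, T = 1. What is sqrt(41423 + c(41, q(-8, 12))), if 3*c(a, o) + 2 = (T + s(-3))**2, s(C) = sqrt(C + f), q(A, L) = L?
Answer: sqrt(372798 + 6*I*sqrt(2))/3 ≈ 203.52 + 0.0023162*I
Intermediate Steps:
f = 1 (f = 0 + 1 = 1)
s(C) = sqrt(1 + C) (s(C) = sqrt(C + 1) = sqrt(1 + C))
c(a, o) = -2/3 + (1 + I*sqrt(2))**2/3 (c(a, o) = -2/3 + (1 + sqrt(1 - 3))**2/3 = -2/3 + (1 + sqrt(-2))**2/3 = -2/3 + (1 + I*sqrt(2))**2/3)
sqrt(41423 + c(41, q(-8, 12))) = sqrt(41423 + (-1 + 2*I*sqrt(2)/3)) = sqrt(41422 + 2*I*sqrt(2)/3)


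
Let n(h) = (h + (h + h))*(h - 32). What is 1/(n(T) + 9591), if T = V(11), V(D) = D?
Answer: 1/8898 ≈ 0.00011238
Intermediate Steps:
T = 11
n(h) = 3*h*(-32 + h) (n(h) = (h + 2*h)*(-32 + h) = (3*h)*(-32 + h) = 3*h*(-32 + h))
1/(n(T) + 9591) = 1/(3*11*(-32 + 11) + 9591) = 1/(3*11*(-21) + 9591) = 1/(-693 + 9591) = 1/8898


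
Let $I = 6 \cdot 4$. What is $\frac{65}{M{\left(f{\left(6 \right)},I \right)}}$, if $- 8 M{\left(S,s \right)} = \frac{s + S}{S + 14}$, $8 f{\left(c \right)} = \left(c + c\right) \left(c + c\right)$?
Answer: $- \frac{8320}{21} \approx -396.19$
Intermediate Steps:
$I = 24$
$f{\left(c \right)} = \frac{c^{2}}{2}$ ($f{\left(c \right)} = \frac{\left(c + c\right) \left(c + c\right)}{8} = \frac{2 c 2 c}{8} = \frac{4 c^{2}}{8} = \frac{c^{2}}{2}$)
$M{\left(S,s \right)} = - \frac{S + s}{8 \left(14 + S\right)}$ ($M{\left(S,s \right)} = - \frac{\left(s + S\right) \frac{1}{S + 14}}{8} = - \frac{\left(S + s\right) \frac{1}{14 + S}}{8} = - \frac{\frac{1}{14 + S} \left(S + s\right)}{8} = - \frac{S + s}{8 \left(14 + S\right)}$)
$\frac{65}{M{\left(f{\left(6 \right)},I \right)}} = \frac{65}{\frac{1}{8} \frac{1}{14 + \frac{6^{2}}{2}} \left(- \frac{6^{2}}{2} - 24\right)} = \frac{65}{\frac{1}{8} \frac{1}{14 + \frac{1}{2} \cdot 36} \left(- \frac{36}{2} - 24\right)} = \frac{65}{\frac{1}{8} \frac{1}{14 + 18} \left(\left(-1\right) 18 - 24\right)} = \frac{65}{\frac{1}{8} \cdot \frac{1}{32} \left(-18 - 24\right)} = \frac{65}{\frac{1}{8} \cdot \frac{1}{32} \left(-42\right)} = \frac{65}{- \frac{21}{128}} = 65 \left(- \frac{128}{21}\right) = - \frac{8320}{21}$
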